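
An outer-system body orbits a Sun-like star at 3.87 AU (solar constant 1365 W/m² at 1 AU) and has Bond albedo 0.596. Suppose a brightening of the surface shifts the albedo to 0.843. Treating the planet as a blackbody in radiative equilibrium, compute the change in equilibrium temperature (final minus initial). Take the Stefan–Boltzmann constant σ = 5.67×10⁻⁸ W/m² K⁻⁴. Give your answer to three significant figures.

By the inverse-square law, S = 1365/3.87² = 91.14 W/m².
With α = 0.596, T₁ = 112.9 K.
Final:   T₂ = [S(1−0.843)/(4σ)]^(1/4) = 89.12 K.
Change: 89.12 − 112.9 = -23.76 K.

-23.8 K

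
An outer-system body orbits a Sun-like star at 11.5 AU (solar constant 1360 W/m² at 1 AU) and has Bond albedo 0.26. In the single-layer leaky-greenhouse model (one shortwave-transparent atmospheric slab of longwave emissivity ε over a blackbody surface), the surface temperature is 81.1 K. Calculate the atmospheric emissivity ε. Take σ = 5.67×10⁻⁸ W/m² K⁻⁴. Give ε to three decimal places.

0.449

By the inverse-square law, S = 1360/11.5² = 10.28 W/m².
TOA balance gives T_e = 76.11 K.
T_s⁴ = T_e⁴·2/(2−ε) → ε = 2 − 2(T_e/T_s)⁴ = 2 − 2·(76.11/81.1)⁴ = 0.4488.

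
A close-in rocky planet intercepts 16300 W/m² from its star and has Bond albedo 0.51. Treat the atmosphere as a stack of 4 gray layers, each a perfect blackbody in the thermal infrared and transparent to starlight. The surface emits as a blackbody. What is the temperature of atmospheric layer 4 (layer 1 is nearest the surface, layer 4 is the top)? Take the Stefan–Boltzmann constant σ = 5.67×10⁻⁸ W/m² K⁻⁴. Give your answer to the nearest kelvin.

OLR = S(1−α)/4 = 1997 W/m²; the top layer radiates at T_e = 433.2 K.
The net upward flux σT_e⁴ is constant between every pair of levels, so T_k⁴ = (N+1−k)T_e⁴.
With k = 4: T_4 = (4+1−4)^¼·433.2 K = 433.2 K.

433 K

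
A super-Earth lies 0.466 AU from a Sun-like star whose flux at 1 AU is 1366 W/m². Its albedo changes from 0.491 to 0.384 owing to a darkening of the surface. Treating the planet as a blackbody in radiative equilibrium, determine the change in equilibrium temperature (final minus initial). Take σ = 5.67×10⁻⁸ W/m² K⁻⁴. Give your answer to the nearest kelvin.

17 K

By the inverse-square law, S = 1366/0.466² = 6290 W/m².
Before: T₁ = [6290·0.509/(4σ)]^(1/4) = 344.7 K.
After:  T₂ = [6290·0.616/(4σ)]^(1/4) = 361.5 K.
Change: 361.5 − 344.7 = 16.84 K.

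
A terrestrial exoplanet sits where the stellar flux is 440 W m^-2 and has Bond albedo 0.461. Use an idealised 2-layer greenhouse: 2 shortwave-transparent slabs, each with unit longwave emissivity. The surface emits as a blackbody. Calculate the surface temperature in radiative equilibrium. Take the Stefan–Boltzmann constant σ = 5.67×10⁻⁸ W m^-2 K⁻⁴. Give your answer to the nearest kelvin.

237 K

The effective emission temperature is T_e = [S(1−α)/(4σ)]^¼ = 179.8 K.
For an N-layer opaque stack, T_s⁴ = (N+1)T_e⁴, hence T_s = (3)^(1/4)×179.8 K = 236.7 K.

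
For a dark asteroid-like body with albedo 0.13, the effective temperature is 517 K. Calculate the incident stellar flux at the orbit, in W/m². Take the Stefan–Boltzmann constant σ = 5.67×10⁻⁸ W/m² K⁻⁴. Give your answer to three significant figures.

18600 W/m²

From S(1−α)/4 = σT⁴: S = 4σT⁴/(1−α).
σT⁴ = 5.67×10⁻⁸·(517)⁴ = 4051 W/m².
So S = 4×4051/(1−0.13) = 18620 W/m².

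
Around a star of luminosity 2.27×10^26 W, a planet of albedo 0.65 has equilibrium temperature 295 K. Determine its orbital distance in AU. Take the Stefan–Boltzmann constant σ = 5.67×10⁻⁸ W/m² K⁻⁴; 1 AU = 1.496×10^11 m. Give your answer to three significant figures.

Required flux: S = 4σT⁴/(1−α) = 4908 W/m².
From L = 4πd²S, d = √(2.27×10^26/(4π·4908)) = 6.067×10^10 m = 0.4056 AU.

0.406 AU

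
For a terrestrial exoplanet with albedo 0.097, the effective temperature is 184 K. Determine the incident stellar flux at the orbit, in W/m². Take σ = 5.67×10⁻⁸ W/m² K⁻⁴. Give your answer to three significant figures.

From S(1−α)/4 = σT⁴: S = 4σT⁴/(1−α).
The emitted flux is σT⁴ = 64.99 W/m².
S = 4·64.99/0.903 = 287.9 W/m².

288 W/m²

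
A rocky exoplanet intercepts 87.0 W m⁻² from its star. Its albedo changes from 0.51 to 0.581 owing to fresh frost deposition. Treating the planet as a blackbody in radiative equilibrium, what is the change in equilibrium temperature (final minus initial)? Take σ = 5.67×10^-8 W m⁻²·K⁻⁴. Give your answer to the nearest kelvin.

-4 K

With α = 0.51, T₁ = 117.1 K.
With α = 0.581, T₂ = 112.6 K.
ΔT = T₂ − T₁ = -4.494 K.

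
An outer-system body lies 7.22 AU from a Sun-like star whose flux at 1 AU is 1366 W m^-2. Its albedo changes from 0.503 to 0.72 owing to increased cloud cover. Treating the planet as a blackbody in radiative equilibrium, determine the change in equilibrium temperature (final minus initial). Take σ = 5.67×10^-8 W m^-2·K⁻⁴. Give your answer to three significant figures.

-11.6 K

Flux at the orbit: S = 1366/(7.22)² = 26.20 W m^-2.
Before: T₁ = [26.20·0.497/(4σ)]^(1/4) = 87.05 K.
With α = 0.72, T₂ = 75.42 K.
Change: 75.42 − 87.05 = -11.63 K.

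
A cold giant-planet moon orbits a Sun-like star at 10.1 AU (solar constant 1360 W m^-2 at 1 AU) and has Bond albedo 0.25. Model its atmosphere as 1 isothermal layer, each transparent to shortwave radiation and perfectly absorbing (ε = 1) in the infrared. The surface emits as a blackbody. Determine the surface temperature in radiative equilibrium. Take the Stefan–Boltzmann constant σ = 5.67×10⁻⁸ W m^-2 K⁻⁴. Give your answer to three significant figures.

By the inverse-square law, S = 1360/10.1² = 13.33 W m^-2.
Top-of-atmosphere balance: σT_e⁴ = S(1−α)/4 = 2.500 W m^-2 → T_e = 81.49 K.
With N = 1 opaque layers, T_s = (N+1)^(1/4)·T_e = 2^(1/4)·81.49 = 96.90 K.

96.9 K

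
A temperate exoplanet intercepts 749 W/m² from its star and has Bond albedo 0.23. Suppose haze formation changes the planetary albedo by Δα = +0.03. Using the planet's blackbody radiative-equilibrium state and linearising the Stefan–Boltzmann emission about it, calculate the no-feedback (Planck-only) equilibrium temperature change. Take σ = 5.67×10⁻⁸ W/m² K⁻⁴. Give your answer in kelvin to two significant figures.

Unperturbed T_e = [749.0·(1−0.23)/(4σ)]^¼ = 224.6 K.
ΔF = −(S/4)Δα = −(749.0/4)×(+0.03) = -5.617 W/m².
Planck response: λ_P = 4σT_e³ = 4·5.67×10⁻⁸·(224.6)³ = 2.568 W/m²/K.
So ΔT₀ = -5.617/2.568 = -2.19 K.

-2.2 K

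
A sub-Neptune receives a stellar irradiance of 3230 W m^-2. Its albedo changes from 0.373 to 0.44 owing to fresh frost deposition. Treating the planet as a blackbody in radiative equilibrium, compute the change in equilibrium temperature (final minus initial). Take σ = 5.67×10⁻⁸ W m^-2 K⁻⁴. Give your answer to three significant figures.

-8.56 K

With α = 0.373, T₁ = 307.4 K.
With α = 0.44, T₂ = 298.8 K.
ΔT = T₂ − T₁ = -8.563 K.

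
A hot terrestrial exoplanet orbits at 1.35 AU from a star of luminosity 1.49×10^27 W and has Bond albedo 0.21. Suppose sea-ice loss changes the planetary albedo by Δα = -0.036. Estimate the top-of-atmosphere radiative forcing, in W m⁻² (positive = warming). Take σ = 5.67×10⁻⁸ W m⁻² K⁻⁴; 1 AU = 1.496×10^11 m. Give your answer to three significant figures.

26.2 W m⁻²

Orbital distance: d = 1.35 AU = 2.020×10^11 m.
Spreading L over a sphere of radius d: S = 1.49×10^27/(4π·2.02×10^11²) = 2907 W m⁻².
ΔF = −(S/4)Δα = −(2907/4)×(-0.036) = 26.16 W m⁻².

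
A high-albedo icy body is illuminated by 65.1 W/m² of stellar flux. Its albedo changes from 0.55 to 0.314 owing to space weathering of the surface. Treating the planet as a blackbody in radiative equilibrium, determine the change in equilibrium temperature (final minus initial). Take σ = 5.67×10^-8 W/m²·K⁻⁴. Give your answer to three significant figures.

11.9 kelvin

Initial: T₁ = [S(1−0.55)/(4σ)]^(1/4) = 106.6 K.
After:  T₂ = [65.10·0.686/(4σ)]^(1/4) = 118.5 K.
ΔT = T₂ − T₁ = 11.85 K.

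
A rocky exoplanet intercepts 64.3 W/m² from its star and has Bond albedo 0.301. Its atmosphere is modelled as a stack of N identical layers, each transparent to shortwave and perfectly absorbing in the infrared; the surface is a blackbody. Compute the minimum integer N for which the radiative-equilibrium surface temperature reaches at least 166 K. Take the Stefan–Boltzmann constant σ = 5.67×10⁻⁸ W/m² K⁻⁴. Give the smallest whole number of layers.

3

OLR = S(1−α)/4 = 11.24 W/m²; the top layer radiates at T_e = 118.6 K.
Since T_s⁴ = (N+1)T_e⁴, we need N ≥ (T_s/T_e)⁴ − 1 = 2.832.
Rounding up, N = 3.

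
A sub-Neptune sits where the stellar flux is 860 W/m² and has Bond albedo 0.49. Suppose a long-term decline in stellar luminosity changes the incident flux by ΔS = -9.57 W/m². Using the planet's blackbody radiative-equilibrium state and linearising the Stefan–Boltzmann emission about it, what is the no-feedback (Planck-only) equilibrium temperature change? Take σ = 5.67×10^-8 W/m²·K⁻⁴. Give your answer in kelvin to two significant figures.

The baseline emission temperature is T_e = 209.7 K.
ΔF = Δ[S(1−α)]/4 = (1−0.49)·-9.57/4 = -1.220 W/m².
Planck response: λ_P = 4σT_e³ = 4·5.67×10⁻⁸·(209.7)³ = 2.092 W/m²/K.
ΔT₀ = ΔF/λ_P = -1.220/2.092 = -0.583 K.

-0.58 kelvin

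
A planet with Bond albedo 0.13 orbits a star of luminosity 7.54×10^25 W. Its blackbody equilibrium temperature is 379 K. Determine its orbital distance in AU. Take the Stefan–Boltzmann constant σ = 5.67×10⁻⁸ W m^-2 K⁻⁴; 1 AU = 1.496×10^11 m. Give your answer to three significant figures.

Energy balance gives S = 4σT⁴/(1−α) = 5379 W m^-2.
From L = 4πd²S, d = √(7.54×10^25/(4π·5379)) = 3.340×10^10 m = 0.2233 AU.

0.223 AU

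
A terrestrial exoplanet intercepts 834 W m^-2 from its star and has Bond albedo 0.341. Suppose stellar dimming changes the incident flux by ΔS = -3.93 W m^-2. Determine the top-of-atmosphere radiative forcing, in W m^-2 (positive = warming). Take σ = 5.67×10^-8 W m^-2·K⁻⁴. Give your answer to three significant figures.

ΔF = Δ[S(1−α)]/4 = (1−0.341)·-3.93/4 = -0.6475 W m^-2.

-0.647 W m^-2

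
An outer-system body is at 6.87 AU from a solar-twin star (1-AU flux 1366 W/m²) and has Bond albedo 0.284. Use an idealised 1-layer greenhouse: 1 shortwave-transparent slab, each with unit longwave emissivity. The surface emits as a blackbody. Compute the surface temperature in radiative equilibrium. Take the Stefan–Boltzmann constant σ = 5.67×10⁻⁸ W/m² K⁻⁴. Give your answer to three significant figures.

Irradiance scales as 1/d², so S = 1366 W/m² × (1/6.87)² = 28.94 W/m².
OLR = S(1−α)/4 = 5.181 W/m²; the top layer radiates at T_e = 97.77 K.
With N = 1 opaque layers, T_s = (N+1)^(1/4)·T_e = 2^(1/4)·97.77 = 116.3 K.

116 K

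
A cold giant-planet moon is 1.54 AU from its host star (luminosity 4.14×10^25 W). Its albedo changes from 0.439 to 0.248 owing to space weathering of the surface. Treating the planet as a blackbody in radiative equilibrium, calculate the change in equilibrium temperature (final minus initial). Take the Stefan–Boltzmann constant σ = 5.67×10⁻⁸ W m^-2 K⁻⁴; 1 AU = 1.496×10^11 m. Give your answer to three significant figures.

Orbital distance: d = 1.54 AU = 2.304×10^11 m.
Spreading L over a sphere of radius d: S = 4.14×10^25/(4π·2.30×10^11²) = 62.07 W m^-2.
With α = 0.439, T₁ = 111.3 K.
Final:   T₂ = [S(1−0.248)/(4σ)]^(1/4) = 119.8 K.
ΔT = T₂ − T₁ = 8.460 K.

8.46 K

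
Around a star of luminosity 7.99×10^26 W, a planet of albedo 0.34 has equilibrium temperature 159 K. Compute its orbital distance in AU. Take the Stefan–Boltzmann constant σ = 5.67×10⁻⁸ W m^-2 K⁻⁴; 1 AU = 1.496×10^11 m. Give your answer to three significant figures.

Energy balance gives S = 4σT⁴/(1−α) = 219.6 W m^-2.
From L = 4πd²S, d = √(7.99×10^26/(4π·219.6)) = 5.381×10^11 m = 3.597 AU.

3.60 AU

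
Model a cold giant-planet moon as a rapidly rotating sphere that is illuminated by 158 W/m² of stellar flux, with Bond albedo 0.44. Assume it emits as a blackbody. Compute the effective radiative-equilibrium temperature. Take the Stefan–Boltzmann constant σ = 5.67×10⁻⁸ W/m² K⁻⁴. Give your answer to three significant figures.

141 K

The planet absorbs (1−α)S over its disc πR² and re-emits over 4πR², so the mean absorbed flux is (1−0.44)·158.0/4 = 22.12 W/m².
Set σT⁴ = 22.12 → T = (22.12/σ)^(1/4) = 140.5 K.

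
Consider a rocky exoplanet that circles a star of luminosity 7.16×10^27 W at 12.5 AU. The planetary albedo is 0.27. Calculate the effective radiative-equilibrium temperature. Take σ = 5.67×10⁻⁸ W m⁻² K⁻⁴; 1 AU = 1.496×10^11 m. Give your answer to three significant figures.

Orbital distance: d = 12.5 AU = 1.870×10^12 m.
S = L/(4πd²) = 162.9 W m⁻².
The planet absorbs (1−α)S over its disc πR² and re-emits over 4πR², so the mean absorbed flux is (1−0.27)·162.9/4 = 29.74 W m⁻².
Set σT⁴ = 29.74 → T = (29.74/σ)^(1/4) = 151.3 K.

151 K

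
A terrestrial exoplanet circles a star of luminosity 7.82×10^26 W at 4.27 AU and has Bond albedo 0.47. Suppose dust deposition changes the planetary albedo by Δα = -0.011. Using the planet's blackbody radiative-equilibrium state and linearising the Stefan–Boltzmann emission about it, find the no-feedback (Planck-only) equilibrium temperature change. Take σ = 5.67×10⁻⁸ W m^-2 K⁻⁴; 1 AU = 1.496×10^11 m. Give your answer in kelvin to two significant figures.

0.71 K

Orbital distance: d = 4.27 AU = 6.388×10^11 m.
Spreading L over a sphere of radius d: S = 7.82×10^26/(4π·6.39×10^11²) = 152.5 W m^-2.
The baseline emission temperature is T_e = 137.4 K.
The change in absorbed flux is Δ[S(1−α)/4] = −SΔα/4 = 0.4194 W m^-2.
Linearising σT⁴ gives d(σT⁴)/dT = 4σT_e³ = 0.5883 W m^-2 per K.
Hence the no-feedback warming is ΔF/(4σT_e³) = 0.713 K.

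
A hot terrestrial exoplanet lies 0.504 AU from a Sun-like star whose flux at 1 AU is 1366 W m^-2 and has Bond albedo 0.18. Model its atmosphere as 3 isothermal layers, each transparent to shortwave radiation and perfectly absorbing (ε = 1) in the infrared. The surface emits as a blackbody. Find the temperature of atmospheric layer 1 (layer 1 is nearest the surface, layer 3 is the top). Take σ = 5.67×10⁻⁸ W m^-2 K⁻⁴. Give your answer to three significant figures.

Irradiance scales as 1/d², so S = 1366 W m^-2 × (1/0.504)² = 5378 W m^-2.
OLR = S(1−α)/4 = 1102 W m^-2; the top layer radiates at T_e = 373.4 K.
In the N-layer model, layer k (counted from the surface) has T_k = (N+1−k)^(1/4)·T_e.
T_1 = (3)^(1/4)·373.4 = 491.4 K.

491 K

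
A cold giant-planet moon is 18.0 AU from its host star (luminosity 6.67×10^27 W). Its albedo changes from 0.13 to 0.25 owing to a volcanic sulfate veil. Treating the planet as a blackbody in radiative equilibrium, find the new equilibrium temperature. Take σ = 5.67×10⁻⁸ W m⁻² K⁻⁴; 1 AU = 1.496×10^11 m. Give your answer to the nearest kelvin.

Orbital distance: d = 18.0 AU = 2.693×10^12 m.
S = L/(4πd²) = 73.20 W m⁻².
T₂ = [S(1−α₂)/(4σ)]^(1/4) = [73.20·0.75/(4σ)]^(1/4) = 124.7 K.

125 K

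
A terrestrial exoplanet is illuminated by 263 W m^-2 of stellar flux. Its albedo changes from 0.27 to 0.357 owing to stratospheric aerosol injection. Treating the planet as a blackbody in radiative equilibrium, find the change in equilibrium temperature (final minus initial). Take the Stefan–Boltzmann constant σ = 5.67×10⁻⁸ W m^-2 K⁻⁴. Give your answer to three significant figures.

Initial: T₁ = [S(1−0.27)/(4σ)]^(1/4) = 170.6 K.
With α = 0.357, T₂ = 165.2 K.
ΔT = T₂ − T₁ = -5.326 K.

-5.33 K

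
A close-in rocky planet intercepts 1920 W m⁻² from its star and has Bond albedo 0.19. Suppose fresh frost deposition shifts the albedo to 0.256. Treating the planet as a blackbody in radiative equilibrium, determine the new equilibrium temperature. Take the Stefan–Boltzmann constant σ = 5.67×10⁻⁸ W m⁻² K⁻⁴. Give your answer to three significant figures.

282 K

New equilibrium: T₂ = [(1−0.256)·1920/(4σ)]^(1/4) = 281.7 K.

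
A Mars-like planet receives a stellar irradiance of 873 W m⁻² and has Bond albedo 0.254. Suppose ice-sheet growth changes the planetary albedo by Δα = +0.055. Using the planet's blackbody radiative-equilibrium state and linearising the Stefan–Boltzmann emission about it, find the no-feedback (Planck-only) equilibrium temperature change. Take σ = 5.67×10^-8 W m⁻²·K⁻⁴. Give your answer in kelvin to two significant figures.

Reference equilibrium: T_e = [S(1−α)/(4σ)]^(1/4) = 231.5 K.
The change in absorbed flux is Δ[S(1−α)/4] = −SΔα/4 = -12.00 W m⁻².
Planck response: λ_P = 4σT_e³ = 4·5.67×10⁻⁸·(231.5)³ = 2.813 W m⁻²/K.
ΔT₀ = ΔF/λ_P = -12.00/2.813 = -4.27 K.

-4.3 K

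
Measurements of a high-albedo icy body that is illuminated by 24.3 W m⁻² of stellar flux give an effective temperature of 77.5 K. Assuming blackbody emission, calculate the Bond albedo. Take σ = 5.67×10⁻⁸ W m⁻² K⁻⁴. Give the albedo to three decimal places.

Rearranging the radiative balance, α = 1 − 4σT⁴/S.
σT⁴ = 2.045 W m⁻², so 4σT⁴ = 8.182 W m⁻².
Hence α = 1 − 8.182/24.30 = 0.6633.

0.663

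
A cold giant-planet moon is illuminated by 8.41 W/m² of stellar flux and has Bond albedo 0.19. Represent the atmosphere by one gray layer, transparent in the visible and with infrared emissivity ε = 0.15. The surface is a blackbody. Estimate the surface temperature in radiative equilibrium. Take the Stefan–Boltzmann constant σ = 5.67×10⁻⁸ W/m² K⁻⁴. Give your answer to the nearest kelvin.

75 K

At the top of the atmosphere, σT_e⁴ = S(1−α)/4 = 1.703 W/m², giving T_e = 74.03 K.
For a single slab of emissivity ε, T_s⁴ = 2T_e⁴/(2−ε); thus T_s = 74.03·(1.081)^(1/4) = 75.49 K.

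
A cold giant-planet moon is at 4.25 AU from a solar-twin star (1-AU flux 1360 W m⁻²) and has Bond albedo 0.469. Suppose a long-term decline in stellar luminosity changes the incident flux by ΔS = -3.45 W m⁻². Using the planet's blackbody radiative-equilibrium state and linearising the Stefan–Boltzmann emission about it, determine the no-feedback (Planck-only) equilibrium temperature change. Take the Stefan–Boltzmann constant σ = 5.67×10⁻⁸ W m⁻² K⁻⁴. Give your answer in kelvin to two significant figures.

-1.3 K

By the inverse-square law, S = 1360/4.25² = 75.29 W m⁻².
The baseline emission temperature is T_e = 115.2 K.
ΔF = Δ[S(1−α)]/4 = (1−0.469)·-3.45/4 = -0.4580 W m⁻².
Linearising σT⁴ gives d(σT⁴)/dT = 4σT_e³ = 0.3470 W m⁻² per K.
So ΔT₀ = -0.4580/0.3470 = -1.32 K.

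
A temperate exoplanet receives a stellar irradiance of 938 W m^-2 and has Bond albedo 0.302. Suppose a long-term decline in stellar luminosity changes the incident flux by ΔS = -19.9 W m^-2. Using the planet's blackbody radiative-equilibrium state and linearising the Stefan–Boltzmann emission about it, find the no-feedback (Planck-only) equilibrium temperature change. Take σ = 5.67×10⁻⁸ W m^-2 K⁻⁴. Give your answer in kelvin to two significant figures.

Unperturbed T_e = [938.0·(1−0.302)/(4σ)]^¼ = 231.8 K.
ΔF = Δ[S(1−α)]/4 = (1−0.302)·-19.9/4 = -3.473 W m^-2.
The Planck feedback parameter is 4σT_e³ = 2.825 W m^-2/K.
Hence the no-feedback warming is ΔF/(4σT_e³) = -1.23 K.

-1.2 kelvin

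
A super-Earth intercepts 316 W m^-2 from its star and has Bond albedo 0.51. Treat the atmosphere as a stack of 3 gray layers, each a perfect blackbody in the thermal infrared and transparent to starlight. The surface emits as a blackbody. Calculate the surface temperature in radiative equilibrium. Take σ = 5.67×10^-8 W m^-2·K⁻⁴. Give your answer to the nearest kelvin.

Top-of-atmosphere balance: σT_e⁴ = S(1−α)/4 = 38.71 W m^-2 → T_e = 161.6 K.
With N = 3 opaque layers, T_s = (N+1)^(1/4)·T_e = 4^(1/4)·161.6 = 228.6 K.

229 K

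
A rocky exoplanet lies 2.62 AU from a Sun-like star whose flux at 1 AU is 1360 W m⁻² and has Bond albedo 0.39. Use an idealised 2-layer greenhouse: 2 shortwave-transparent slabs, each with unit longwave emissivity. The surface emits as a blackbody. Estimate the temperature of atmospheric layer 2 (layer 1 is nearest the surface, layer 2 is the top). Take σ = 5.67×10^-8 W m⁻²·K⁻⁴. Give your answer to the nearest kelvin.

152 K

Flux at the orbit: S = 1360/(2.62)² = 198.1 W m⁻².
OLR = S(1−α)/4 = 30.21 W m⁻²; the top layer radiates at T_e = 151.9 K.
In the N-layer model, layer k (counted from the surface) has T_k = (N+1−k)^(1/4)·T_e.
T_2 = (1)^(1/4)·151.9 = 151.9 K.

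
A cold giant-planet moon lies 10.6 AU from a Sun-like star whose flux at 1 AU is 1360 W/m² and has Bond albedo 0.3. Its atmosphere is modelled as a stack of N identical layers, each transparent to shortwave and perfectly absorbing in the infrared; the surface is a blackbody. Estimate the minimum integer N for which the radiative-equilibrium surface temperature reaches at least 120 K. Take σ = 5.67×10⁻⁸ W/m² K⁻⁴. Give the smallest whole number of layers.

By the inverse-square law, S = 1360/10.6² = 12.10 W/m².
The effective emission temperature is T_e = [S(1−α)/(4σ)]^¼ = 78.18 K.
Since T_s⁴ = (N+1)T_e⁴, we need N ≥ (T_s/T_e)⁴ − 1 = 4.551.
So N ≥ 4.551; the smallest integer is N = 5.

5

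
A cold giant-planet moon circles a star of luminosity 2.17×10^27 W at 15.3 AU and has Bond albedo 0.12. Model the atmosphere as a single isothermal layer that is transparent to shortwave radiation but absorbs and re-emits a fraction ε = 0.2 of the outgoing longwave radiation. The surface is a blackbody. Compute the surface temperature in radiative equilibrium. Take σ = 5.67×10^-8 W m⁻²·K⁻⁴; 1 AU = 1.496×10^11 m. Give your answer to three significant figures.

109 K

d = 15.3 × 1.496×10^11 m = 2.289×10^12 m.
S = L/(4πd²) = 32.96 W m⁻².
At the top of the atmosphere, σT_e⁴ = S(1−α)/4 = 7.251 W m⁻², giving T_e = 106.3 K.
Surface balance with a leaky layer gives σT_s⁴ = σT_e⁴·2/(2−ε), so T_s = T_e·[2/(2−0.2)]^(1/4) = 109.2 K.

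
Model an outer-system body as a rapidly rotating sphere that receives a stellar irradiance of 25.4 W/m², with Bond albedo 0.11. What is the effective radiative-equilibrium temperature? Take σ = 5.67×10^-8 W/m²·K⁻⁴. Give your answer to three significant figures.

The planet absorbs (1−α)S over its disc πR² and re-emits over 4πR², so the mean absorbed flux is (1−0.11)·25.40/4 = 5.651 W/m².
In equilibrium σT⁴ equals this, so T = 99.92 K.

99.9 K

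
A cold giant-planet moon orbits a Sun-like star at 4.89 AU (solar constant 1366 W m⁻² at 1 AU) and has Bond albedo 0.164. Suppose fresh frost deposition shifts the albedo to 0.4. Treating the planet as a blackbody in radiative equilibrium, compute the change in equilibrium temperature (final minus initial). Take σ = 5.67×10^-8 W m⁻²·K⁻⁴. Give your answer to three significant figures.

Irradiance scales as 1/d², so S = 1366 W m⁻² × (1/4.89)² = 57.13 W m⁻².
With α = 0.164, T₁ = 120.5 K.
With α = 0.4, T₂ = 110.9 K.
Change: 110.9 − 120.5 = -9.586 K.

-9.59 K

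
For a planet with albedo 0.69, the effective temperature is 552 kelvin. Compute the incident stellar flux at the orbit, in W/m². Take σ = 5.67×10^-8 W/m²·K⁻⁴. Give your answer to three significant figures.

Invert the energy balance for S: S = 4σT⁴/(1−α).
σT⁴ = 5.67×10⁻⁸·(552)⁴ = 5264 W/m².
S = 4·5264/0.31 = 67930 W/m².

67900 W/m²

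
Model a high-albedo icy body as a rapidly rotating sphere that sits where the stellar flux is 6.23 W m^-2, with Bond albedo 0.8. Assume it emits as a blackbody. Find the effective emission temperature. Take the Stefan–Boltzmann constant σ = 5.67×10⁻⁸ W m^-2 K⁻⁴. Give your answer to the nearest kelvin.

48 K

Absorbed flux (global mean): S(1−α)/4 = 6.230·0.2/4 = 0.3115 W m^-2.
Balancing against σT⁴: T = (0.3115/5.67×10⁻⁸)^(1/4) = 48.41 K.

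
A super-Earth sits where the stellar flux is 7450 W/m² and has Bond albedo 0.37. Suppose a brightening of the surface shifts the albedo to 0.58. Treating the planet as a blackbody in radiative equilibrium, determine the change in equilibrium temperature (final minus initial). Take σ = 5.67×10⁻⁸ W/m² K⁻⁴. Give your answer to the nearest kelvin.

Before: T₁ = [7450·0.63/(4σ)]^(1/4) = 379.3 K.
After:  T₂ = [7450·0.42/(4σ)]^(1/4) = 342.7 K.
Change: 342.7 − 379.3 = -36.56 K.

-37 kelvin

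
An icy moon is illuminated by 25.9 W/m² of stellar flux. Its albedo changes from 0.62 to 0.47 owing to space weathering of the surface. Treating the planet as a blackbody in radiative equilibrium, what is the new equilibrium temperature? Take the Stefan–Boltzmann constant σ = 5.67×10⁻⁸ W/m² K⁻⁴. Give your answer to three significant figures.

88.2 kelvin

With the new albedo, S(1−α₂)/4 = 3.432 W/m², so T₂ = 88.20 K.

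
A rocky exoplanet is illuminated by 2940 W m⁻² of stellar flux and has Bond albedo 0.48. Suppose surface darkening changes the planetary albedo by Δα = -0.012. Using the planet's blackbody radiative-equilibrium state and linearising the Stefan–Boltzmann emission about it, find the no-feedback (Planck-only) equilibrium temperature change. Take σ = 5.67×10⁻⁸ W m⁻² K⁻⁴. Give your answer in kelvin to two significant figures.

Unperturbed T_e = [2940·(1−0.48)/(4σ)]^¼ = 286.5 K.
ΔF = −(S/4)Δα = −(2940/4)×(-0.012) = 8.820 W m⁻².
The Planck feedback parameter is 4σT_e³ = 5.335 W m⁻²/K.
So ΔT₀ = 8.820/5.335 = 1.65 K.

1.7 K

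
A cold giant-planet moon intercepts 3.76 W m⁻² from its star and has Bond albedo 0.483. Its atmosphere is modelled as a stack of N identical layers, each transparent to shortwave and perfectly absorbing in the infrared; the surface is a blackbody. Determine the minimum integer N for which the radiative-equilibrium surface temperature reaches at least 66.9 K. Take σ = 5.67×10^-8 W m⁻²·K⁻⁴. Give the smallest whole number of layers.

2

OLR = S(1−α)/4 = 0.4860 W m⁻²; the top layer radiates at T_e = 54.11 K.
T_s = (N+1)^(1/4)·T_e ≥ 66.9 K requires N+1 ≥ (T_s/T_e)⁴ = (66.9/54.11)⁴ = 2.337.
Rounding up, N = 2.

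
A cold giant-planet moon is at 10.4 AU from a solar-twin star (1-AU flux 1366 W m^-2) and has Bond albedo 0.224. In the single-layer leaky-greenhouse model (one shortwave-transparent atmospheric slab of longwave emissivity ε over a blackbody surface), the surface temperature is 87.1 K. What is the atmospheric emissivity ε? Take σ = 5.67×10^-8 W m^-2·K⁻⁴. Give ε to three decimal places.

0.498

Irradiance scales as 1/d², so S = 1366 W m^-2 × (1/10.4)² = 12.63 W m^-2.
Effective temperature: T_e = [S(1−α)/(4σ)]^(1/4) = 81.08 K.
Inverting T_s⁴ = 2T_e⁴/(2−ε): (T_e/T_s)⁴ = 0.7508, so ε = 2(1 − 0.7508) = 0.4984.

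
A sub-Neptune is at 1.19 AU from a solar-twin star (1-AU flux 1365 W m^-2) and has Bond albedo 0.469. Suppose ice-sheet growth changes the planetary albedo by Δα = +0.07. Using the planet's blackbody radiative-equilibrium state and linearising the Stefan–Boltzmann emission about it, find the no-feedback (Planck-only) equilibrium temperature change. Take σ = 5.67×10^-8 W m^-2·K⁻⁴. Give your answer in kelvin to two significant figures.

Flux at the orbit: S = 1365/(1.19)² = 963.9 W m^-2.
Unperturbed T_e = [963.9·(1−0.469)/(4σ)]^¼ = 218.0 K.
ΔF = −(S/4)Δα = −(963.9/4)×(+0.07) = -16.87 W m^-2.
The Planck feedback parameter is 4σT_e³ = 2.348 W m^-2/K.
ΔT₀ = ΔF/λ_P = -16.87/2.348 = -7.18 K.

-7.2 K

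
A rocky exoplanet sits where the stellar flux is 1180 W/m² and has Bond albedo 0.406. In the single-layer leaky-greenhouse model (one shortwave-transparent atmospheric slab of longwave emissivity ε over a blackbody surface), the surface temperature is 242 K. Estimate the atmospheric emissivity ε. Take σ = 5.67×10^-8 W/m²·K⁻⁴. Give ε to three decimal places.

Effective temperature: T_e = [S(1−α)/(4σ)]^(1/4) = 235.8 K.
Inverting T_s⁴ = 2T_e⁴/(2−ε): (T_e/T_s)⁴ = 0.9011, so ε = 2(1 − 0.9011) = 0.1978.

0.198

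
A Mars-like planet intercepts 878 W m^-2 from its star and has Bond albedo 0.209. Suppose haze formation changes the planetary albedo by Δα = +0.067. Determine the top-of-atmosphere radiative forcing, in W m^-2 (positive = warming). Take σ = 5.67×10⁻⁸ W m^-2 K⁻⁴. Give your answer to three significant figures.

-14.7 W m^-2

The change in absorbed flux is Δ[S(1−α)/4] = −SΔα/4 = -14.71 W m^-2.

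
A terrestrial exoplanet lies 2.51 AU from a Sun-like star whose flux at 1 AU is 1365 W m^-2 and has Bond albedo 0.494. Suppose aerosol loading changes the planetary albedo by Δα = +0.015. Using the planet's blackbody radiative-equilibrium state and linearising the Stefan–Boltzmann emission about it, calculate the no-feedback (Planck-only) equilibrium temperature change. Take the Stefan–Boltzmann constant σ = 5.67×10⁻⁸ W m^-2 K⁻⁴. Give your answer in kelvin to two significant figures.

-1.1 K

Flux at the orbit: S = 1365/(2.51)² = 216.7 W m^-2.
Reference equilibrium: T_e = [S(1−α)/(4σ)]^(1/4) = 148.3 K.
TOA radiative forcing: ΔF = −S·Δα/4 = −216.7·(+0.015)/4 = -0.8125 W m^-2.
The Planck feedback parameter is 4σT_e³ = 0.7394 W m^-2/K.
Hence the no-feedback warming is ΔF/(4σT_e³) = -1.10 K.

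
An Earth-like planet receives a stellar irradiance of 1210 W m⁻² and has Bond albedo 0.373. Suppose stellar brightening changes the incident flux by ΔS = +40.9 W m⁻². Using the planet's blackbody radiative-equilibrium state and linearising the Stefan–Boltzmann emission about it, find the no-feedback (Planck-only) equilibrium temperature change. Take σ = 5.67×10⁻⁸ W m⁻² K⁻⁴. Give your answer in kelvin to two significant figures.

2.0 K

Reference equilibrium: T_e = [S(1−α)/(4σ)]^(1/4) = 240.5 K.
ΔF = Δ[S(1−α)]/4 = (1−0.373)·+40.9/4 = 6.411 W m⁻².
Planck response: λ_P = 4σT_e³ = 4·5.67×10⁻⁸·(240.5)³ = 3.155 W m⁻²/K.
Hence the no-feedback warming is ΔF/(4σT_e³) = 2.03 K.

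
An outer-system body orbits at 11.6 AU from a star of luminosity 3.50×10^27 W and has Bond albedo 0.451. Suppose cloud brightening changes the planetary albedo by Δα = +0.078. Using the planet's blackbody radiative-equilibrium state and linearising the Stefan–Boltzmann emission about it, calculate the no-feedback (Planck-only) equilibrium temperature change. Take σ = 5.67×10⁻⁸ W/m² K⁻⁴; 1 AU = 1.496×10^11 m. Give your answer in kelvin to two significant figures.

Orbital distance: d = 11.6 AU = 1.735×10^12 m.
Spreading L over a sphere of radius d: S = 3.50×10^27/(4π·1.74×10^12²) = 92.49 W/m².
The baseline emission temperature is T_e = 122.3 K.
The change in absorbed flux is Δ[S(1−α)/4] = −SΔα/4 = -1.803 W/m².
The Planck feedback parameter is 4σT_e³ = 0.4151 W/m²/K.
ΔT₀ = ΔF/λ_P = -1.803/0.4151 = -4.34 K.

-4.3 K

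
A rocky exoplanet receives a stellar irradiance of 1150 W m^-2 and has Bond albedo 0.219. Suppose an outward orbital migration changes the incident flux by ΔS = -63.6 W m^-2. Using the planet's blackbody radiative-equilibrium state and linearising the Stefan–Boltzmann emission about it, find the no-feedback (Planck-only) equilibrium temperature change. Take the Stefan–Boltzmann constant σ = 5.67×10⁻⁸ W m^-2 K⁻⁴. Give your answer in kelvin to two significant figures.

The baseline emission temperature is T_e = 250.9 K.
TOA radiative forcing: ΔF = (1−α)ΔS/4 = 0.781·(-63.6)/4 = -12.42 W m^-2.
Planck response: λ_P = 4σT_e³ = 4·5.67×10⁻⁸·(250.9)³ = 3.580 W m^-2/K.
ΔT₀ = ΔF/λ_P = -12.42/3.580 = -3.47 K.

-3.5 K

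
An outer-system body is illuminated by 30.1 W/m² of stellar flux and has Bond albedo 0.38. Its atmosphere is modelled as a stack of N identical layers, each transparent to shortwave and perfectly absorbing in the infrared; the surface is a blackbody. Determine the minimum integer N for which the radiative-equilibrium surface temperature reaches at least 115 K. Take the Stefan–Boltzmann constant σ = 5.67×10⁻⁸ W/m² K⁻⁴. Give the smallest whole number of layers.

2

Top-of-atmosphere balance: σT_e⁴ = S(1−α)/4 = 4.665 W/m² → T_e = 95.24 K.
Need (N+1)T_e⁴ ≥ T_s⁴, i.e. N+1 ≥ (115/95.24)⁴ = 2.126.
So N ≥ 1.126; the smallest integer is N = 2.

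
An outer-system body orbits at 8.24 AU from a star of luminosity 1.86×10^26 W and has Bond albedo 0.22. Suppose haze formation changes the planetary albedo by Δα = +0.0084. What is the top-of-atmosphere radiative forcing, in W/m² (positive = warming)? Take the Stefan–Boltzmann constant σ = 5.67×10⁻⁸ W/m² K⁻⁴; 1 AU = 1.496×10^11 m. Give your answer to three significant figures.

Orbital distance: d = 8.24 AU = 1.233×10^12 m.
S = L/(4πd²) = 9.741 W/m².
The change in absorbed flux is Δ[S(1−α)/4] = −SΔα/4 = -0.02046 W/m².

-0.0205 W/m²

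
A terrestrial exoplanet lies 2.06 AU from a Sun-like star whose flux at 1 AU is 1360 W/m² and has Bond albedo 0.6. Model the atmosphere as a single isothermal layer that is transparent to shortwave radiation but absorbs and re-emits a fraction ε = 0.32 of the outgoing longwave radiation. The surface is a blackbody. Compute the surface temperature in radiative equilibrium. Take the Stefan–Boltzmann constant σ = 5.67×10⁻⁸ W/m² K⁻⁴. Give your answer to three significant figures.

By the inverse-square law, S = 1360/2.06² = 320.5 W/m².
The planet radiates to space at T_e = [S(1−α)/(4σ)]^(1/4) = 154.2 K.
Surface balance with a leaky layer gives σT_s⁴ = σT_e⁴·2/(2−ε), so T_s = T_e·[2/(2−0.32)]^(1/4) = 161.1 K.

161 K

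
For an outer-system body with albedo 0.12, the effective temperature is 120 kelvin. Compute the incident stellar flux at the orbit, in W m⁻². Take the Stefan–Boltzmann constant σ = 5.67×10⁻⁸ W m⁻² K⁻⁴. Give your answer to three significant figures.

53.4 W m⁻²

Invert the energy balance for S: S = 4σT⁴/(1−α).
The emitted flux is σT⁴ = 11.76 W m⁻².
So S = 4×11.76/(1−0.12) = 53.44 W m⁻².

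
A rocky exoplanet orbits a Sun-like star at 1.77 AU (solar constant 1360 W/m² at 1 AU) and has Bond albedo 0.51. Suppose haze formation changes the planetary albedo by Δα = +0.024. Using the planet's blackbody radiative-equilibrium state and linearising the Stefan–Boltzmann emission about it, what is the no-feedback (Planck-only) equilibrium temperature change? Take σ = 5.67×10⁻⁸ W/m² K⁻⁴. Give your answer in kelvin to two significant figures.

-2.1 K

By the inverse-square law, S = 1360/1.77² = 434.1 W/m².
Reference equilibrium: T_e = [S(1−α)/(4σ)]^(1/4) = 175.0 K.
The change in absorbed flux is Δ[S(1−α)/4] = −SΔα/4 = -2.605 W/m².
The Planck feedback parameter is 4σT_e³ = 1.215 W/m²/K.
Hence the no-feedback warming is ΔF/(4σT_e³) = -2.14 K.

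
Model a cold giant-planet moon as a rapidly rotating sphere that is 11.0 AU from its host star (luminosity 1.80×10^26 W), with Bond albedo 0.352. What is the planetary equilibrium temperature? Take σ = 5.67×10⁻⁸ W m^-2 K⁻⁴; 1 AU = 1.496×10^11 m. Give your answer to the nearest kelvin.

62 kelvin

Orbital distance: d = 11.0 AU = 1.646×10^12 m.
Spreading L over a sphere of radius d: S = 1.80×10^26/(4π·1.65×10^12²) = 5.289 W m^-2.
Absorbed flux (global mean): S(1−α)/4 = 5.289·0.648/4 = 0.8569 W m^-2.
Balancing against σT⁴: T = (0.8569/5.67×10⁻⁸)^(1/4) = 62.35 K.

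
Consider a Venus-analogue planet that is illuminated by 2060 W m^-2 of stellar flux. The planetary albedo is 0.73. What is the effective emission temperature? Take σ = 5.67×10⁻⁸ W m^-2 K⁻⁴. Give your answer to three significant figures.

223 kelvin

Averaging over the sphere, the absorbed flux is S(1−α)/4 = 139.1 W m^-2.
Set σT⁴ = 139.1 → T = (139.1/σ)^(1/4) = 222.5 K.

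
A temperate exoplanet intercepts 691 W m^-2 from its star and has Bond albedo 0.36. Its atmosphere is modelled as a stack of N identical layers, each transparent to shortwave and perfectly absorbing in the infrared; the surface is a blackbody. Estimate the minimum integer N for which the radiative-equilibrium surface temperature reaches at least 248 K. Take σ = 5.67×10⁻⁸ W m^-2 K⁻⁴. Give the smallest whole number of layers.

Top-of-atmosphere balance: σT_e⁴ = S(1−α)/4 = 110.6 W m^-2 → T_e = 210.1 K.
Since T_s⁴ = (N+1)T_e⁴, we need N ≥ (T_s/T_e)⁴ − 1 = 0.940.
The minimum whole number is N = 1.

1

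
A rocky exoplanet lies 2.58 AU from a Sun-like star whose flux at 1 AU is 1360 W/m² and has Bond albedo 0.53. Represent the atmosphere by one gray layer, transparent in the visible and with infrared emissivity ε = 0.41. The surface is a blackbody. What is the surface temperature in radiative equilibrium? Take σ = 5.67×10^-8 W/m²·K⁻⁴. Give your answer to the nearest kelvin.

By the inverse-square law, S = 1360/2.58² = 204.3 W/m².
The planet radiates to space at T_e = [S(1−α)/(4σ)]^(1/4) = 143.4 K.
For a single slab of emissivity ε, T_s⁴ = 2T_e⁴/(2−ε); thus T_s = 143.4·(1.258)^(1/4) = 151.9 K.

152 K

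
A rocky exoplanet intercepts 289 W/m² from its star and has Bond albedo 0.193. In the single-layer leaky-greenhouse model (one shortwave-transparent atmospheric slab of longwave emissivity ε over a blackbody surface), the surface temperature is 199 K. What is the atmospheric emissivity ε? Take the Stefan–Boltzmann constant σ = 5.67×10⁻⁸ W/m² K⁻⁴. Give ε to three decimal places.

0.689

TOA balance gives T_e = 179.1 K.
Since (2−ε)/2 = (T_e/T_s)⁴ = 0.6557, ε = 0.6886.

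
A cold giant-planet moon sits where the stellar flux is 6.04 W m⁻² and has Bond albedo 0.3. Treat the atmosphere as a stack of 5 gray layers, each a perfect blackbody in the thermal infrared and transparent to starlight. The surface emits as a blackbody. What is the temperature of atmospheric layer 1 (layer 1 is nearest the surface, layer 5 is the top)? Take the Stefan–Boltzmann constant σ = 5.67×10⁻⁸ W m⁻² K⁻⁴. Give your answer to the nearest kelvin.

The effective emission temperature is T_e = [S(1−α)/(4σ)]^¼ = 65.71 K.
The net upward flux σT_e⁴ is constant between every pair of levels, so T_k⁴ = (N+1−k)T_e⁴.
T_1 = (5)^(1/4)·65.71 = 98.26 K.

98 K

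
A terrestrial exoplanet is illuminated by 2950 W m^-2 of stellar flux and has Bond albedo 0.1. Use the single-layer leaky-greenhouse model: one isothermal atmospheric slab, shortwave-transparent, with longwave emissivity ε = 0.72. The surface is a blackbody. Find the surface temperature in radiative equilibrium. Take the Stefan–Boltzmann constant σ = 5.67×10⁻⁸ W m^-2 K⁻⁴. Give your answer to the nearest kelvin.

368 kelvin

Effective emission temperature (TOA balance): σT_e⁴ = S(1−α)/4 = 663.8 W m^-2 → T_e = 328.9 K.
Surface balance with a leaky layer gives σT_s⁴ = σT_e⁴·2/(2−ε), so T_s = T_e·[2/(2−0.72)]^(1/4) = 367.8 K.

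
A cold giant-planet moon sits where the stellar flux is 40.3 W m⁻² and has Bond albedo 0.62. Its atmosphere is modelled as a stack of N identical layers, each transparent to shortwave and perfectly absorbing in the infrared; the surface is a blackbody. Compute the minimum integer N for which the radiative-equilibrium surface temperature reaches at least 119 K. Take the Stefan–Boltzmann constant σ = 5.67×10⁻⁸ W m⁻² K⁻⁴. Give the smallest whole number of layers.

2

Top-of-atmosphere balance: σT_e⁴ = S(1−α)/4 = 3.828 W m⁻² → T_e = 90.65 K.
Need (N+1)T_e⁴ ≥ T_s⁴, i.e. N+1 ≥ (119/90.65)⁴ = 2.970.
So N ≥ 1.970; the smallest integer is N = 2.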